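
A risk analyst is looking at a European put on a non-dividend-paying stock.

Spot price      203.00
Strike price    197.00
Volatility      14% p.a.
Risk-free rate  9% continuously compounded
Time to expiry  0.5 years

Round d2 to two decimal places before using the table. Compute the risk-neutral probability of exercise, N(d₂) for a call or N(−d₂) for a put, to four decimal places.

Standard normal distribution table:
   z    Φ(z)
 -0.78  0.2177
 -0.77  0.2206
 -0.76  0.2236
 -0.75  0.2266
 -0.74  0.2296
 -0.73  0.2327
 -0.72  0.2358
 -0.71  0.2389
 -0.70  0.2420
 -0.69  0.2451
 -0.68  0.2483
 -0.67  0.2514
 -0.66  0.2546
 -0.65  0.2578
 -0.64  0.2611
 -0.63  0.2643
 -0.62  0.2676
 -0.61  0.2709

T = 0.5;  σ√T = 0.0990
d₁ = [ln(203/197) + (0.09 + ½·0.14²)·0.5] / (σ√T) = (0.0300 + 0.0499) / 0.0990 = 0.8071 ⇒ 0.81
d₂ = 0.8071 − 0.0990 = 0.7081 ⇒ 0.71
Risk-neutral Pr[S_T < K] = N(−d₂) = N(-0.71) = 0.2389

0.2389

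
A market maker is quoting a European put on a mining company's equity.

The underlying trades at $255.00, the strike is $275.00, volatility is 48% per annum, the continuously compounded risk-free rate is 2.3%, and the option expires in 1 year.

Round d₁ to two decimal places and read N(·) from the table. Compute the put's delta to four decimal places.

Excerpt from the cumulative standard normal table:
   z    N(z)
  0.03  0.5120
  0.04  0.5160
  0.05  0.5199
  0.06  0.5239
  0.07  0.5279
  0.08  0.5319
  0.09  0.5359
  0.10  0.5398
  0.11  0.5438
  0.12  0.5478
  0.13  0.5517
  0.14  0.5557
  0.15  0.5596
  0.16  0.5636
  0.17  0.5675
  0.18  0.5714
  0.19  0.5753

-0.4483

σ√T = 0.48 × 1.0000 = 0.4800
d₁ = [ln(255/275) + (0.023 + 0.48²/2)·1] / 0.4800 = [-0.0755 + 0.1382] / 0.4800 = 0.1306 ≈ 0.13
N(d₁) = N(0.13) = 0.5517
Δ_put = N(d₁) − 1 = 0.5517 − 1 = -0.4483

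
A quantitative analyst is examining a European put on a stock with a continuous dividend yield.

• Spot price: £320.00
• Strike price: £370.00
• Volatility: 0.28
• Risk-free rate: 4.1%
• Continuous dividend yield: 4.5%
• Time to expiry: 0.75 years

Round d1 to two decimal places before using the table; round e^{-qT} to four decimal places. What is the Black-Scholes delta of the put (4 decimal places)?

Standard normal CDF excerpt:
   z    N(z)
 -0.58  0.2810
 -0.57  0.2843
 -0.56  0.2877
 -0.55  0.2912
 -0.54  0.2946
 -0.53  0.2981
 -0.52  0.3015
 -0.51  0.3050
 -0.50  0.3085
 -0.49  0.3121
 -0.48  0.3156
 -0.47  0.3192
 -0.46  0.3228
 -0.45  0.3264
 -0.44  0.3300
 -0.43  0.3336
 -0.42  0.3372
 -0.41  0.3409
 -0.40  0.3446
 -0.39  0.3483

T = 0.75;  σ√T = 0.2425
ln(S/K) + (r − q + σ²/2)T = ln(320/370) + (0.041 − 0.045 + 0.28²/2)·0.75 = -0.1452 + 0.0264 = -0.1188
d₁ = -0.1188 / 0.2425 = -0.4898 which rounds to -0.49
N(d₁) = N(-0.49) = 0.3121
Δ_put = e^(−qT)·(N(d₁) − 1) = 0.9668·(0.3121 − 1) = -0.6651

-0.6651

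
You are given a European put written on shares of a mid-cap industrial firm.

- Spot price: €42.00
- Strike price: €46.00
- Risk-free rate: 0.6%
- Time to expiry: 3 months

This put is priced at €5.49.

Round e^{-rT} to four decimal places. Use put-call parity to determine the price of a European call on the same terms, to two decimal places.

exp(−rT) = exp(−0.006·0.25) = 0.9985
Put-call parity: C − P = S − K·e^(−rT) = 42 − 46·0.9985 = 42 − 45.9310 = -3.9310
C = P + (C − P) = 5.49 + (-3.9310) = 1.5590

€1.56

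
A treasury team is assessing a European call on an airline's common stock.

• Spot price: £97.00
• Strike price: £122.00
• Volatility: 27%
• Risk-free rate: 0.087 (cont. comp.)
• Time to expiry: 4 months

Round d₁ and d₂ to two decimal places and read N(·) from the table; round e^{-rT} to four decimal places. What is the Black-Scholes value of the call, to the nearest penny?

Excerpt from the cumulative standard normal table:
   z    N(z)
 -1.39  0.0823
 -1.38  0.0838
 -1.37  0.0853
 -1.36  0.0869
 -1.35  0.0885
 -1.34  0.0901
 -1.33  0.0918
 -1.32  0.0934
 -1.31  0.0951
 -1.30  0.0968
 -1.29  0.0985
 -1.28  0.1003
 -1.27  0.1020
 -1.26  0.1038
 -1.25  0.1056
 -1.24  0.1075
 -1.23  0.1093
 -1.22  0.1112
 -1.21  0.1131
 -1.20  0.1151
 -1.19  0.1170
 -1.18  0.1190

£0.67

T = 0.3333;  σ√T = 0.1559
d₁ = [ln(97/122) + (0.087 + ½·0.27²)·0.3333] / (σ√T) = (-0.2293 + 0.0411) / 0.1559 = -1.2070 → -1.21
d₂ = -1.2070 − 0.1559 = -1.3629 → -1.36
exp(−rT) = exp(−0.087·0.3333) = 0.9714
N(d₁) = N(-1.21) = 0.1131;  N(d₂) = N(-1.36) = 0.0869
C = 97·0.1131 − 122·0.9714·0.0869 = 10.9707 − 10.2986 = 0.6721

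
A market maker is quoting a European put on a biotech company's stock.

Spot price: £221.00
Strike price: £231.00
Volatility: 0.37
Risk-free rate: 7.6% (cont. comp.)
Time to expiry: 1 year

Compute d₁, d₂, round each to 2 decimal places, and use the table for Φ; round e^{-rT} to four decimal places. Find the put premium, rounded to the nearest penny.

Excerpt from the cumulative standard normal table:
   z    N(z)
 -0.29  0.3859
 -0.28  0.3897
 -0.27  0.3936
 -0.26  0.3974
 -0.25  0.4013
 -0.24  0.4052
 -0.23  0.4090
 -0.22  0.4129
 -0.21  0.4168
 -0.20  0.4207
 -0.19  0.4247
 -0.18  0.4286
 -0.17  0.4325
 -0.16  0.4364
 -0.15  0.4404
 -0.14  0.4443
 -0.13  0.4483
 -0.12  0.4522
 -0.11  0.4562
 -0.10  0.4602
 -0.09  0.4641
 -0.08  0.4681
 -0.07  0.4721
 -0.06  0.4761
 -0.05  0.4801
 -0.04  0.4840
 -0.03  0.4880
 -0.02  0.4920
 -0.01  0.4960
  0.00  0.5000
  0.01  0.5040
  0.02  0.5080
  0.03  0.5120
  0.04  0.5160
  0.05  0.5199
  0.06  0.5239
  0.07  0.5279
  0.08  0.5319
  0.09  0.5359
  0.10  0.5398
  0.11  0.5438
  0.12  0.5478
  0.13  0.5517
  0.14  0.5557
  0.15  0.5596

T = 1;  σ√T = 0.3700
d₁ = [ln(221/231) + (0.076 + 0.37²/2)·1] / 0.3700 = [-0.0443 + 0.1444] / 0.3700 = 0.2708 ≈ 0.27
d₂ = d₁ − σ√T = 0.2708 − 0.3700 = -0.0992 ≈ -0.10
e^(−rT) = e^(−0.076·1) = 0.9268
P = 231·0.9268·N(0.10) − 221·N(-0.27) = 231·0.9268·0.5398 − 221·0.3936 = 115.5662 − 86.9856 = 28.5806

£28.58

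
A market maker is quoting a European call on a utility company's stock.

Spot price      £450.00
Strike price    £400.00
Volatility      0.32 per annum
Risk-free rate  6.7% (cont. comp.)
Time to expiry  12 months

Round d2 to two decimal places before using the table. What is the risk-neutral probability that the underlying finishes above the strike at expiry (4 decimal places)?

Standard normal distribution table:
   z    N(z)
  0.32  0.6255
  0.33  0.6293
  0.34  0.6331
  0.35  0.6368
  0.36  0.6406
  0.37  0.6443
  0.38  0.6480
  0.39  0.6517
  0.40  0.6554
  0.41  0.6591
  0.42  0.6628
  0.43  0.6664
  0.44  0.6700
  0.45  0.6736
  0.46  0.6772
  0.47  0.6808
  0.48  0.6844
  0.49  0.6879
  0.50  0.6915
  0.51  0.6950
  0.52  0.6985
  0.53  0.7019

0.6628

σ√T = 0.32·√1 = 0.3200
d₁ = [ln(450/400) + (0.067 + ½·0.32²)·1] / (σ√T) = (0.1178 + 0.1182) / 0.3200 = 0.7374 ⇒ 0.74
d₂ = 0.7374 − 0.3200 = 0.4174 ⇒ 0.42
Pr(exercise) under Q = N(d₂) = 0.6628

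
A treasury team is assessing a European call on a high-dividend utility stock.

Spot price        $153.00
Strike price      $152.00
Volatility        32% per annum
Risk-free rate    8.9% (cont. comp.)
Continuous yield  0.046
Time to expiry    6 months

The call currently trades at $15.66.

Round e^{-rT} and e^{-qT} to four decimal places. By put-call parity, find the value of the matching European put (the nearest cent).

$11.52

e^(−qT) = e^(−0.046·0.5) = 0.9773;  e^(−rT) = e^(−0.089·0.5) = 0.9565
Put-call parity: C − P = S·e^(−qT) − K·e^(−rT) = 153·0.9773 − 152·0.9565 = 149.5269 − 145.3880 = 4.1389
P = C − (C − P) = 15.66 − (4.1389) = 11.5211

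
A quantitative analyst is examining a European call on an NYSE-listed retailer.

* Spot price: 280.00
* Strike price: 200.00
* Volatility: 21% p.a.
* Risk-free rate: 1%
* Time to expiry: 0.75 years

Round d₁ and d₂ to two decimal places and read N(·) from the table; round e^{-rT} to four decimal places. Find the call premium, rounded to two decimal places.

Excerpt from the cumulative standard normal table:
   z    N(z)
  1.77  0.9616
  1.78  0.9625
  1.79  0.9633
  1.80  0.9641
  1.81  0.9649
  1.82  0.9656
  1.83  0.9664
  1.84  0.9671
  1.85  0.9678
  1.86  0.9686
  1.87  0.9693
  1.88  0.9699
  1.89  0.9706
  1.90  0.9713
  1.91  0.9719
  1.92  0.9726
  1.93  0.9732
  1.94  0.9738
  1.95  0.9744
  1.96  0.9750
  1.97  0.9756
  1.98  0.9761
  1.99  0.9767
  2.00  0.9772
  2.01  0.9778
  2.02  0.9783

81.93

σ√T = 0.21 × 0.8660 = 0.1819
ln(S/K) + (r + σ²/2)T = ln(280/200) + (0.01 + 0.21²/2)·0.75 = 0.3365 + 0.0240 = 0.3605
d₁ = 0.3605 / 0.1819 = 1.9823 ⇒ 1.98
d₂ = d₁ − σ√T = 1.9823 − 0.1819 = 1.8004 ⇒ 1.80
e^(−rT) = e^(−0.01·0.75) = 0.9925
N(d₁) = N(1.98) = 0.9761;  N(d₂) = N(1.80) = 0.9641
C = 280·0.9761 − 200·0.9925·0.9641 = 273.3080 − 191.3739 = 81.9341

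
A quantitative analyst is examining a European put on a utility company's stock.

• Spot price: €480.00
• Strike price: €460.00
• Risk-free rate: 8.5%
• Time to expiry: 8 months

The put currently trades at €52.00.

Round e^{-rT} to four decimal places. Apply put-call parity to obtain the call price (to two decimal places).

exp(−rT) = exp(−0.085·0.6667) = 0.9449
Put-call parity: C − P = S − K·e^(−rT) = 480 − 460·0.9449 = 480 − 434.6540 = 45.3460
C = P + (C − P) = 52.00 + (45.3460) = 97.3460

€97.35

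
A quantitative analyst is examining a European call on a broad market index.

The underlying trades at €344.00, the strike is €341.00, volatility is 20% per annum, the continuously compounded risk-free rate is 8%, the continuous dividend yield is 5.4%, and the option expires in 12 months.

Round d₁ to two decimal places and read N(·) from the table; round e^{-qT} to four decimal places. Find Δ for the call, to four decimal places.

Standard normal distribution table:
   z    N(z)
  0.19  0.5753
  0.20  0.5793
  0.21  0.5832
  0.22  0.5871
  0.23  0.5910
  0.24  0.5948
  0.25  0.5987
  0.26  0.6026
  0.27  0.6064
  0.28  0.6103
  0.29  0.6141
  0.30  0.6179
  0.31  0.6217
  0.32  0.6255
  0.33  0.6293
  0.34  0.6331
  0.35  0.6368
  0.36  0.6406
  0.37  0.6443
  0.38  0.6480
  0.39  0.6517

σ√T = 0.2 × 1.0000 = 0.2000
ln(S/K) + (r − q + σ²/2)T = ln(344/341) + (0.08 − 0.054 + 0.2²/2)·1 = 0.0088 + 0.0460 = 0.0548
d₁ = 0.0548 / 0.2000 = 0.2738 ⇒ 0.27
N(d₁) = N(0.27) = 0.6064
Δ_call = exp(−qT)·N(d₁) = 0.9474·0.6064 = 0.5745

0.5745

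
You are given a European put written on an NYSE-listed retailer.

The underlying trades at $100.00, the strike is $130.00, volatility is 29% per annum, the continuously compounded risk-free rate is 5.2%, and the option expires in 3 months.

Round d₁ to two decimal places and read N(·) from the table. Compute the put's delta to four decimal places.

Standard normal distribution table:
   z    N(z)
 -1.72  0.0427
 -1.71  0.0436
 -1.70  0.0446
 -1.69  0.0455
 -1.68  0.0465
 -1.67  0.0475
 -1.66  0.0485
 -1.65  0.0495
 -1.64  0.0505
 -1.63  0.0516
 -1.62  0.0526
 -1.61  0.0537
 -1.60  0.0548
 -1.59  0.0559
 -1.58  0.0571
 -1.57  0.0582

σ√T = 0.29 × 0.5000 = 0.1450
d₁ = [ln(100/130) + (0.052 + 0.29²/2)·0.25] / 0.1450 = [-0.2624 + 0.0235] / 0.1450 = -1.6473 → -1.65
N(d₁) = N(-1.65) = 0.0495
Δ_put = N(d₁) − 1 = 0.0495 − 1 = -0.9505

-0.9505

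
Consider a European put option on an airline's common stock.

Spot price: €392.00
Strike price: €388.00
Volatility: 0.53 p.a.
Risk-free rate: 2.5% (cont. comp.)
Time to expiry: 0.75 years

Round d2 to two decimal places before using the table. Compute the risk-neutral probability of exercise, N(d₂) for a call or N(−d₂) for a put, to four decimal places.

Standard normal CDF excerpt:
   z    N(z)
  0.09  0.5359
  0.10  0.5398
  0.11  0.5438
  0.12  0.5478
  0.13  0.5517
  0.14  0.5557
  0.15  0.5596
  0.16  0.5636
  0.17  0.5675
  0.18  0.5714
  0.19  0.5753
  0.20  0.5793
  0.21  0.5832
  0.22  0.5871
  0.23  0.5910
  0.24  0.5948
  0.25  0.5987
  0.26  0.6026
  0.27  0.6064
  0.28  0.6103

0.5675

σ√T = 0.53 × 0.8660 = 0.4590
ln(S/K) + (r + σ²/2)T = ln(392/388) + (0.025 + 0.53²/2)·0.75 = 0.0103 + 0.1241 = 0.1343
d₁ = 0.1343 / 0.4590 = 0.2927 ≈ 0.29
d₂ = d₁ − σ√T = 0.2927 − 0.4590 = -0.1663 ≈ -0.17
Risk-neutral Pr[S_T < K] = N(−d₂) = N(0.17) = 0.5675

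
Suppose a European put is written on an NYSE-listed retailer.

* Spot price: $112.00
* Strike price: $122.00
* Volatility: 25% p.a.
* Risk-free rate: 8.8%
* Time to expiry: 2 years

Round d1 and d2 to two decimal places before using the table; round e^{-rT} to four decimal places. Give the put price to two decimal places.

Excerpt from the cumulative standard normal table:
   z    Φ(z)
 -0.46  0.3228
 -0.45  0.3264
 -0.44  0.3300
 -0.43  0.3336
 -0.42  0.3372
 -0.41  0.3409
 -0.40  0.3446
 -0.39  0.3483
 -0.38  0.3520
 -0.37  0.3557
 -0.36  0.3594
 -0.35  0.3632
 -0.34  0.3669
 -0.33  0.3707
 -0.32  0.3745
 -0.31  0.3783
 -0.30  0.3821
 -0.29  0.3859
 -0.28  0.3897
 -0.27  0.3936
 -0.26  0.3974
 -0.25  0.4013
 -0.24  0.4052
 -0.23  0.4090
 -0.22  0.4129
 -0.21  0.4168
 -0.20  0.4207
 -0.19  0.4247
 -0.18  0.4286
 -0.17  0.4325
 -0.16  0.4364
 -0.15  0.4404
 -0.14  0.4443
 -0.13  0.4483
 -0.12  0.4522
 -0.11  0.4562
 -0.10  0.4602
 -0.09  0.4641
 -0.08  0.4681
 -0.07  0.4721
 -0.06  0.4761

$10.53

σ√T = 0.25 × 1.4142 = 0.3536
d₁ = [ln(112/122) + (0.088 + 0.25²/2)·2] / 0.3536 = [-0.0855 + 0.2385] / 0.3536 = 0.4327 ⇒ 0.43
d₂ = d₁ − σ√T = 0.4327 − 0.3536 = 0.0791 ⇒ 0.08
exp(−rT) = exp(−0.088·2) = 0.8386
P = 122·0.8386·N(-0.08) − 112·N(-0.43) = 122·0.8386·0.4681 − 112·0.3336 = 47.8909 − 37.3632 = 10.5277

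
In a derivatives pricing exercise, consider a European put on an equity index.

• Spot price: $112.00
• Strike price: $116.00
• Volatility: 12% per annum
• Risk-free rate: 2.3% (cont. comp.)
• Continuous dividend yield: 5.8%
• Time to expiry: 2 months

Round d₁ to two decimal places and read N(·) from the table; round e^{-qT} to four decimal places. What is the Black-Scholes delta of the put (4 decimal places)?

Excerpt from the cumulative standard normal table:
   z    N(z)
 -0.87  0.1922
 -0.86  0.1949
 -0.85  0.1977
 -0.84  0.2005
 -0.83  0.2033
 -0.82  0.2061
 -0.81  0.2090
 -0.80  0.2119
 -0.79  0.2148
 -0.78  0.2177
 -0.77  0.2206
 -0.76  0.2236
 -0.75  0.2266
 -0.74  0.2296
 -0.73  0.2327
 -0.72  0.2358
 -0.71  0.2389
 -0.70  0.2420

σ√T = 0.12 × 0.4082 = 0.0490
d₁ = [ln(112/116) + (0.023 − 0.058 + ½·0.12²)·0.1667] / (σ√T) = (-0.0351 − 0.0046) / 0.0490 = -0.8109 which rounds to -0.81
N(d₁) = N(-0.81) = 0.2090
Δ_put = e^(−qT)·(N(d₁) − 1) = 0.9904·(0.2090 − 1) = -0.7834

-0.7834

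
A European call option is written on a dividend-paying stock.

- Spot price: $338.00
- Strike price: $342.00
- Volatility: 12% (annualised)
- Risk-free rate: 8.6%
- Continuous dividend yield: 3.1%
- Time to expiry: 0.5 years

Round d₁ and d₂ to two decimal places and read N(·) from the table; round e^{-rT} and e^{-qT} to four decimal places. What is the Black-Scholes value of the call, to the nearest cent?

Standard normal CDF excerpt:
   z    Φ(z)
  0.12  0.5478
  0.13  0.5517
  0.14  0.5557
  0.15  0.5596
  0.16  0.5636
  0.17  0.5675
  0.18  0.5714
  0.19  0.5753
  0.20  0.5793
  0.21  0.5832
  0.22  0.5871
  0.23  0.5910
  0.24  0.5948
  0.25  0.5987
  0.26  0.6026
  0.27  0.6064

σ√T = 0.12 × 0.7071 = 0.0849
d₁ = [ln(338/342) + (0.086 − 0.031 + 0.12²/2)·0.5] / 0.0849 = [-0.0118 + 0.0311] / 0.0849 = 0.2279 which rounds to 0.23
d₂ = d₁ − σ√T = 0.2279 − 0.0849 = 0.1430 which rounds to 0.14
e^(−qT) = e^(−0.031·0.5) = 0.9846;  e^(−rT) = e^(−0.086·0.5) = 0.9579
N(d₁) = N(0.23) = 0.5910;  N(d₂) = N(0.14) = 0.5557
C = 338·0.9846·0.5910 − 342·0.9579·0.5557 = 196.6817 − 182.0483 = 14.6334

$14.63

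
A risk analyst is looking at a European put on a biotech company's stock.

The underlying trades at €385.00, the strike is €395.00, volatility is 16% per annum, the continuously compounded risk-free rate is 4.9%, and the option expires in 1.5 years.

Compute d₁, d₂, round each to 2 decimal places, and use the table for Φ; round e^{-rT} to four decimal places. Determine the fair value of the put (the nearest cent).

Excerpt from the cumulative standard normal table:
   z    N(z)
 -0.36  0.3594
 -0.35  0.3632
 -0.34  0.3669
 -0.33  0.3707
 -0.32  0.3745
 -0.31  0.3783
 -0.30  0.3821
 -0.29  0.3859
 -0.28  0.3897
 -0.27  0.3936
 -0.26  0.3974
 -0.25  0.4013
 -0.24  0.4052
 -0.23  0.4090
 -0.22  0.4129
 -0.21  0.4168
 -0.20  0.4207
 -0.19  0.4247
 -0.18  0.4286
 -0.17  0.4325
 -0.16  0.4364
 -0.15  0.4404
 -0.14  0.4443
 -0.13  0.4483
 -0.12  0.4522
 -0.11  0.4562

€20.37

σ√T = 0.16·√1.5 = 0.1960
d₁ = [ln(385/395) + (0.049 + 0.16²/2)·1.5] / 0.1960 = [-0.0256 + 0.0927] / 0.1960 = 0.3422 → 0.34
d₂ = d₁ − σ√T = 0.3422 − 0.1960 = 0.1462 → 0.15
e^(−rT) = e^(−0.049·1.5) = 0.9291
P = 395·0.9291·N(-0.15) − 385·N(-0.34) = 395·0.9291·0.4404 − 385·0.3669 = 161.6244 − 141.2565 = 20.3679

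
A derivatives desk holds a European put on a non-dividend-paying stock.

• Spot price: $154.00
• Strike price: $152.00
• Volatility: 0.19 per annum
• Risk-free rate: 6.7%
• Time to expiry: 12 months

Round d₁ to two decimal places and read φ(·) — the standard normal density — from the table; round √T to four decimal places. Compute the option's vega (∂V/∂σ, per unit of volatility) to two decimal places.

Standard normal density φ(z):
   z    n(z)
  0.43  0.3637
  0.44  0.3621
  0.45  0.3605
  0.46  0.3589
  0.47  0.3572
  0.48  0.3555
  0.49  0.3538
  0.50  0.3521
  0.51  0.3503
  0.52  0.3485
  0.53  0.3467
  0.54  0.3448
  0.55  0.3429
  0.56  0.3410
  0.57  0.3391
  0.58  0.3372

53.67

σ√T = 0.19 × 1.0000 = 0.1900
ln(S/K) + (r + σ²/2)T = ln(154/152) + (0.067 + 0.19²/2)·1 = 0.0131 + 0.0851 = 0.0981
d₁ = 0.0981 / 0.1900 = 0.5164 which rounds to 0.52
√T = √1 = 1.0000
φ(d₁) = φ(0.52) = 0.3485
vega = S·φ(d₁)·√T = 154·0.3485·1.0000 = 53.6690
(Vega is the same for a European call and put with the same parameters.)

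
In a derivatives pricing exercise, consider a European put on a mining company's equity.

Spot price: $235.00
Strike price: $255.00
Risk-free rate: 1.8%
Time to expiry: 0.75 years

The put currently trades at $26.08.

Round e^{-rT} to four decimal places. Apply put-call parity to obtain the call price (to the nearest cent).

e^(−rT) = e^(−0.018·0.75) = 0.9866
Put-call parity: C − P = S − K·e^(−rT) = 235 − 255·0.9866 = 235 − 251.5830 = -16.5830
C = P + (C − P) = 26.08 + (-16.5830) = 9.4970

$9.50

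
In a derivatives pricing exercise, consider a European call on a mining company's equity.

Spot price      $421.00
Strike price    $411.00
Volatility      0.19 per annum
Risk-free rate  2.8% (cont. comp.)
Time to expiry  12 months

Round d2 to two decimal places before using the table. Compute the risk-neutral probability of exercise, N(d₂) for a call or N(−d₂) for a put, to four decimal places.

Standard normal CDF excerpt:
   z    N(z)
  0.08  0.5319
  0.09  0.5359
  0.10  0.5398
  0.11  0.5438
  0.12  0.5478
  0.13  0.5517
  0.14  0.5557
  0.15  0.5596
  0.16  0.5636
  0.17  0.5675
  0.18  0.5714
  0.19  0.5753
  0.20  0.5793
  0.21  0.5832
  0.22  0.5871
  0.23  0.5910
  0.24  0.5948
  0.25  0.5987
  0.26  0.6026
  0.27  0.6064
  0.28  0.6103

σ√T = 0.19·√1 = 0.1900
d₁ = [ln(421/411) + (0.028 + 0.19²/2)·1] / 0.1900 = [0.0240 + 0.0461] / 0.1900 = 0.3689 ⇒ 0.37
d₂ = d₁ − σ√T = 0.3689 − 0.1900 = 0.1789 ⇒ 0.18
Pr(exercise) under Q = N(d₂) = 0.5714

0.5714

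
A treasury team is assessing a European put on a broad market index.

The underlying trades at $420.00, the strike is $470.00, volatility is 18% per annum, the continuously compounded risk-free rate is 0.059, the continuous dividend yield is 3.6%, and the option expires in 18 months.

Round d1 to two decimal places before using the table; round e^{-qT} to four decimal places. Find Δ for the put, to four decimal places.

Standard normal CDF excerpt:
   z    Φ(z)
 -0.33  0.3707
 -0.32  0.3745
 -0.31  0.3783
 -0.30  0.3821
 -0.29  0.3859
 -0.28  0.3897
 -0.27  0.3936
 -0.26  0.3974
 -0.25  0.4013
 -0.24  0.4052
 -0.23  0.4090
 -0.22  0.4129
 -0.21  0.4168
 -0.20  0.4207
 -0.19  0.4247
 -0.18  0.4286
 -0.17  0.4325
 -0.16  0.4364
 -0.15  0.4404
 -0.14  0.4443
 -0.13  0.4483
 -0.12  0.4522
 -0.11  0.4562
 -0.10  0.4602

-0.5635

T = 1.5;  σ√T = 0.2205
d₁ = [ln(420/470) + (0.059 − 0.036 + 0.18²/2)·1.5] / 0.2205 = [-0.1125 + 0.0588] / 0.2205 = -0.2435 → -0.24
N(d₁) = N(-0.24) = 0.4052
Δ_put = e^(−qT)·(N(d₁) − 1) = 0.9474·(0.4052 − 1) = -0.5635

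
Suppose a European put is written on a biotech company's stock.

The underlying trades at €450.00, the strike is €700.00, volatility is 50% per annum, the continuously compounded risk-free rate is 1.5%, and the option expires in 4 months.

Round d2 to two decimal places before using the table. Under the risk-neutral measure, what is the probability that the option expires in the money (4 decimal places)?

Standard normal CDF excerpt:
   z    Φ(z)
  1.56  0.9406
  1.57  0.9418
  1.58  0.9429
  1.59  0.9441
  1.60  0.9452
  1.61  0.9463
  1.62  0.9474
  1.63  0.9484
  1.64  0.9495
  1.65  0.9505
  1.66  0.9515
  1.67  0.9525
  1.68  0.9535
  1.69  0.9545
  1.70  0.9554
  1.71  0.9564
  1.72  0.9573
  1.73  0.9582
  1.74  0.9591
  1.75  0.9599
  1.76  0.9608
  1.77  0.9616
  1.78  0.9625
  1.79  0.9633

σ√T = 0.5 × 0.5774 = 0.2887
d₁ = [ln(450/700) + (0.015 + 0.5²/2)·0.3333] / 0.2887 = [-0.4418 + 0.0467] / 0.2887 = -1.3689 ≈ -1.37
d₂ = d₁ − σ√T = -1.3689 − 0.2887 = -1.6576 ≈ -1.66
Risk-neutral Pr[S_T < K] = N(−d₂) = N(1.66) = 0.9515

0.9515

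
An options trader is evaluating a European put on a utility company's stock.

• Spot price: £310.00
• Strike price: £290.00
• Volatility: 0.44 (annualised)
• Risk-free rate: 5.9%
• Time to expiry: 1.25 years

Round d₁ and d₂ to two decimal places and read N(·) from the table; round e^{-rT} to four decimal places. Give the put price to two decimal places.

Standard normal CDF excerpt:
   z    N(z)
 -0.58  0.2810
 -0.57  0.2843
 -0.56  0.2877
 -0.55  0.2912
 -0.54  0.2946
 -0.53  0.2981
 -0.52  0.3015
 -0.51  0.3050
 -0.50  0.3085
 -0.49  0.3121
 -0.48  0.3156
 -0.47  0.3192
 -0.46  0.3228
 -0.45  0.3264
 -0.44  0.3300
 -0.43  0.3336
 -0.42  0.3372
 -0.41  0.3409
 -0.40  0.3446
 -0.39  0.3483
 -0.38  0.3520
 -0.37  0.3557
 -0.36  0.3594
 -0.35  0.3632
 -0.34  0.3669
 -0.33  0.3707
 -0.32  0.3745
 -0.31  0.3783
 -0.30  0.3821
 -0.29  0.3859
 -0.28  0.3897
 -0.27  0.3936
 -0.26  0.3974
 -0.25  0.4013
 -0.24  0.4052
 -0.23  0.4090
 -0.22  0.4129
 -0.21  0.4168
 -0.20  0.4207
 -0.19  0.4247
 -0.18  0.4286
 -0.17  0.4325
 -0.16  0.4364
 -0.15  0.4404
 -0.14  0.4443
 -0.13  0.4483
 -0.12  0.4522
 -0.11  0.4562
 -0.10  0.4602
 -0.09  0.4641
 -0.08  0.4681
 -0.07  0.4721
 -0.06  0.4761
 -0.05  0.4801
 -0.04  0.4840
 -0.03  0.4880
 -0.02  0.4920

T = 1.25;  σ√T = 0.4919
ln(S/K) + (r + σ²/2)T = ln(310/290) + (0.059 + 0.44²/2)·1.25 = 0.0667 + 0.1947 = 0.2614
d₁ = 0.2614 / 0.4919 = 0.5315 ≈ 0.53
d₂ = d₁ − σ√T = 0.5315 − 0.4919 = 0.0395 ≈ 0.04
exp(−rT) = exp(−0.059·1.25) = 0.9289
N(−d₂) = N(-0.04) = 0.4840;  N(−d₁) = N(-0.53) = 0.2981
P = 290·0.9289·0.4840 − 310·0.2981 = 130.3804 − 92.4110 = 37.9694

£37.97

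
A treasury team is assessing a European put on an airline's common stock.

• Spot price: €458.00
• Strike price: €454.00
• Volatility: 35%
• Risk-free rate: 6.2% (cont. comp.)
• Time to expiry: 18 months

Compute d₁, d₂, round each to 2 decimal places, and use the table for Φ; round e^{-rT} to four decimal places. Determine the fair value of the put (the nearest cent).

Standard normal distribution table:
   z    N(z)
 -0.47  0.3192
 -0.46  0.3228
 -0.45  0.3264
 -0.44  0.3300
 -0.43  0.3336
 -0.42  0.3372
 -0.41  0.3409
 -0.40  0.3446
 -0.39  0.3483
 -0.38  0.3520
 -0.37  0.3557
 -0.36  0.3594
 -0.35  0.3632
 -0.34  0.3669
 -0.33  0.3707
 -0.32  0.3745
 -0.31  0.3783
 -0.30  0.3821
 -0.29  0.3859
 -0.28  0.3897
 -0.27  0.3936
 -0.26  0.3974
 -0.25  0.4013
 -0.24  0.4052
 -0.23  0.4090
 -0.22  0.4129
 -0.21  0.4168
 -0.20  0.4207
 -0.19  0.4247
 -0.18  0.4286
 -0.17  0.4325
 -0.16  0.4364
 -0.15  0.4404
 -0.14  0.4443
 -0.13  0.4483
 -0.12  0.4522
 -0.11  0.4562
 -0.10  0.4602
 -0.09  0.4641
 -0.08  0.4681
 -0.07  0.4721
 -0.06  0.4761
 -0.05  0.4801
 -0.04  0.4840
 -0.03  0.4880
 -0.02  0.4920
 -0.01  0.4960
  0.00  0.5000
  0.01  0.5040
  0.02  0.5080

€54.04

σ√T = 0.35·√1.5 = 0.4287
ln(S/K) + (r + σ²/2)T = ln(458/454) + (0.062 + 0.35²/2)·1.5 = 0.0088 + 0.1849 = 0.1936
d₁ = 0.1936 / 0.4287 = 0.4517 ≈ 0.45
d₂ = d₁ − σ√T = 0.4517 − 0.4287 = 0.0231 ≈ 0.02
e^(−rT) = e^(−0.062·1.5) = 0.9112
P = 454·0.9112·N(-0.02) − 458·N(-0.45) = 454·0.9112·0.4920 − 458·0.3264 = 203.5329 − 149.4912 = 54.0417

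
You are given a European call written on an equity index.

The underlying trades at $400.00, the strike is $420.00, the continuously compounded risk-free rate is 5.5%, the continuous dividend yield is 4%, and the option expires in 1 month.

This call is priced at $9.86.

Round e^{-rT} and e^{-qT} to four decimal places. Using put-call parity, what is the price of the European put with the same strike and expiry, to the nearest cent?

$29.25

e^(−qT) = e^(−0.04·0.08333) = 0.9967;  e^(−rT) = e^(−0.055·0.08333) = 0.9954
Put-call parity: C − P = S·e^(−qT) − K·e^(−rT) = 400·0.9967 − 420·0.9954 = 398.6800 − 418.0680 = -19.3880
P = C − (C − P) = 9.86 − (-19.3880) = 29.2480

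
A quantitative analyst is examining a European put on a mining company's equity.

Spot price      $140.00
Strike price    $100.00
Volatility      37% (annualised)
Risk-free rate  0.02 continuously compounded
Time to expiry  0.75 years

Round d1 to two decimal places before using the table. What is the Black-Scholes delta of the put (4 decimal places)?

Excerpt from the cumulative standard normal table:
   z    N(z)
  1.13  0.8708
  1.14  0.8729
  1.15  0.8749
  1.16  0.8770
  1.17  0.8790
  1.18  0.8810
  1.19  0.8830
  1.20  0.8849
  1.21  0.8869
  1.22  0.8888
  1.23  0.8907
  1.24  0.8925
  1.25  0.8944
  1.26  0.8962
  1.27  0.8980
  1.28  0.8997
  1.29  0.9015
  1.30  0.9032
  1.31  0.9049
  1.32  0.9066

T = 0.75;  σ√T = 0.3204
ln(S/K) + (r + σ²/2)T = ln(140/100) + (0.02 + 0.37²/2)·0.75 = 0.3365 + 0.0663 = 0.4028
d₁ = 0.4028 / 0.3204 = 1.2571 ≈ 1.26
N(d₁) = N(1.26) = 0.8962
Δ_put = N(d₁) − 1 = 0.8962 − 1 = -0.1038

-0.1038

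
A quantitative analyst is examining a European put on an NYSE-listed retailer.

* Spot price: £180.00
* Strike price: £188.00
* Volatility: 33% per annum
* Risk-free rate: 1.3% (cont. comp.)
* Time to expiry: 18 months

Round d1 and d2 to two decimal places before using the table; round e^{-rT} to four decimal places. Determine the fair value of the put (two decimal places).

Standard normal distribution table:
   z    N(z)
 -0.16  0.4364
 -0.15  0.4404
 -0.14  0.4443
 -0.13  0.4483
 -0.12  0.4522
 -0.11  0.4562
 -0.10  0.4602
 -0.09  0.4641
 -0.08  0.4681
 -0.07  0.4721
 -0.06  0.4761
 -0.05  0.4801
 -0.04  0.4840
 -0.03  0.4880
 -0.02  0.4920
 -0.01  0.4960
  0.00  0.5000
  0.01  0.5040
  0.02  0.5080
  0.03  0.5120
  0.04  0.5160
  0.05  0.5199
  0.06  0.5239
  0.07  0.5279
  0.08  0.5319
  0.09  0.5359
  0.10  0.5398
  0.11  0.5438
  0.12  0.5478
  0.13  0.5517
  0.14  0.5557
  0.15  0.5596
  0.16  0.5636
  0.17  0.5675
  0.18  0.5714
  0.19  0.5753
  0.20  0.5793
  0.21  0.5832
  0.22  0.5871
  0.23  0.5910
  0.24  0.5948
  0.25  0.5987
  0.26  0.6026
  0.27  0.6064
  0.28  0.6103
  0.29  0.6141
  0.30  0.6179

£31.13

σ√T = 0.33 × 1.2247 = 0.4042
ln(S/K) + (r + σ²/2)T = ln(180/188) + (0.013 + 0.33²/2)·1.5 = -0.0435 + 0.1012 = 0.0577
d₁ = 0.0577 / 0.4042 = 0.1427 ≈ 0.14
d₂ = d₁ − σ√T = 0.1427 − 0.4042 = -0.2614 ≈ -0.26
exp(−rT) = exp(−0.013·1.5) = 0.9807
P = 188·0.9807·N(0.26) − 180·N(-0.14) = 188·0.9807·0.6026 − 180·0.4443 = 111.1023 − 79.9740 = 31.1283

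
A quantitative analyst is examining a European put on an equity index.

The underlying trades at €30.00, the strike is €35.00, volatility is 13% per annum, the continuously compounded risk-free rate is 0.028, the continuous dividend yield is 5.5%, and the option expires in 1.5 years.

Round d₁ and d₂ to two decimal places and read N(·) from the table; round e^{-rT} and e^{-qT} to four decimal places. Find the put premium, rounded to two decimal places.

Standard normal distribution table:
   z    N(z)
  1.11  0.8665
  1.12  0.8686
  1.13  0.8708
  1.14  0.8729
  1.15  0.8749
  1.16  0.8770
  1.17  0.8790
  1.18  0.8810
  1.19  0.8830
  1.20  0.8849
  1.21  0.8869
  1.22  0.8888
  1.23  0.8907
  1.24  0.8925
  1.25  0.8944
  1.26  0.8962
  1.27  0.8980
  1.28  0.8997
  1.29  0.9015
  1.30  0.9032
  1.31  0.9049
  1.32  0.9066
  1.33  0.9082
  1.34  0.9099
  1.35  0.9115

σ√T = 0.13 × 1.2247 = 0.1592
ln(S/K) + (r − q + σ²/2)T = ln(30/35) + (0.028 − 0.055 + 0.13²/2)·1.5 = -0.1542 − 0.0278 = -0.1820
d₁ = -0.1820 / 0.1592 = -1.1429 ⇒ -1.14
d₂ = d₁ − σ√T = -1.1429 − 0.1592 = -1.3022 ⇒ -1.30
exp(−qT) = exp(−0.055·1.5) = 0.9208;  exp(−rT) = exp(−0.028·1.5) = 0.9589
N(−d₂) = N(1.30) = 0.9032;  N(−d₁) = N(1.14) = 0.8729
P = 35·0.9589·0.9032 − 30·0.9208·0.8729 = 30.3127 − 24.1130 = 6.1998

€6.20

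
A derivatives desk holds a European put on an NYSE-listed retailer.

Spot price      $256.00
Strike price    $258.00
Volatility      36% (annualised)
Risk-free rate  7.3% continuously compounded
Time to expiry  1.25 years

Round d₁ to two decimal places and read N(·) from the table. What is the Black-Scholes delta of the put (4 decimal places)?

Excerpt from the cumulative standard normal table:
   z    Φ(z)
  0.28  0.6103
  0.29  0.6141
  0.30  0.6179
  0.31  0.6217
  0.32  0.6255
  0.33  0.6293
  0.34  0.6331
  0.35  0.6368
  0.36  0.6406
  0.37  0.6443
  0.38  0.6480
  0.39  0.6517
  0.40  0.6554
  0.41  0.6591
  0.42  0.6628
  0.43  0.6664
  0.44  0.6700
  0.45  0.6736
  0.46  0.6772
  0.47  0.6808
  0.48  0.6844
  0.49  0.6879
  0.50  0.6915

-0.3409

T = 1.25;  σ√T = 0.4025
d₁ = [ln(256/258) + (0.073 + 0.36²/2)·1.25] / 0.4025 = [-0.0078 + 0.1722] / 0.4025 = 0.4086 which rounds to 0.41
N(d₁) = N(0.41) = 0.6591
Δ_put = N(d₁) − 1 = 0.6591 − 1 = -0.3409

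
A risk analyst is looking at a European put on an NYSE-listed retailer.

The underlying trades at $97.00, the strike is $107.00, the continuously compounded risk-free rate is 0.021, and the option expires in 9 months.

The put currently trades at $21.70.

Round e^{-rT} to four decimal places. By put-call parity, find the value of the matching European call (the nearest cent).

$13.37

e^(−rT) = e^(−0.021·0.75) = 0.9844
Put-call parity: C − P = S − K·e^(−rT) = 97 − 107·0.9844 = 97 − 105.3308 = -8.3308
C = P + (C − P) = 21.70 + (-8.3308) = 13.3692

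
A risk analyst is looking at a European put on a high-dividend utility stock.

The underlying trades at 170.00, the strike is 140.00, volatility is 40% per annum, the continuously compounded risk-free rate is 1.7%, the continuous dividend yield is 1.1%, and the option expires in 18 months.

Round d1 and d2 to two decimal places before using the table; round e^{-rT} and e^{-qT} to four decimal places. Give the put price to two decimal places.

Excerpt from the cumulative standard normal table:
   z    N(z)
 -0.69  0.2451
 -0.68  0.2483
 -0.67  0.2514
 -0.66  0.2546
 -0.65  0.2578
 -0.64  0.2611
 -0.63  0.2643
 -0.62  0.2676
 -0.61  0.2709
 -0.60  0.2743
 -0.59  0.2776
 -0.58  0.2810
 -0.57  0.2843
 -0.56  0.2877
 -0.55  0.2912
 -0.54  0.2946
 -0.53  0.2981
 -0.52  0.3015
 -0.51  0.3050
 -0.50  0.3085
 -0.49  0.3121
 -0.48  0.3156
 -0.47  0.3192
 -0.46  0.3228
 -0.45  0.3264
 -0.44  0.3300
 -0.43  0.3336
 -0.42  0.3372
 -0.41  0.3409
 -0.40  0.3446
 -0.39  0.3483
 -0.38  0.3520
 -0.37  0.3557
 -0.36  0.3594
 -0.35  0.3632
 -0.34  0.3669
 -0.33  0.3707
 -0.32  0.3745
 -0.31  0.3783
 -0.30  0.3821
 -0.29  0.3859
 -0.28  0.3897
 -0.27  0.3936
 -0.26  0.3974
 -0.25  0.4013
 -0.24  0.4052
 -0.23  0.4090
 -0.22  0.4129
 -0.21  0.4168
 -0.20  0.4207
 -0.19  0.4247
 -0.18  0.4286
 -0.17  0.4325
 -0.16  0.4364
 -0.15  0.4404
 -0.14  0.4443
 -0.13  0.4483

T = 1.5;  σ√T = 0.4899
d₁ = [ln(170/140) + (0.017 − 0.011 + ½·0.4²)·1.5] / (σ√T) = (0.1942 + 0.1290) / 0.4899 = 0.6596 ≈ 0.66
d₂ = 0.6596 − 0.4899 = 0.1697 ≈ 0.17
exp(−qT) = exp(−0.011·1.5) = 0.9836;  exp(−rT) = exp(−0.017·1.5) = 0.9748
P = 140·0.9748·N(-0.17) − 170·0.9836·N(-0.66) = 140·0.9748·0.4325 − 170·0.9836·0.2546 = 59.0241 − 42.5722 = 16.4520

16.45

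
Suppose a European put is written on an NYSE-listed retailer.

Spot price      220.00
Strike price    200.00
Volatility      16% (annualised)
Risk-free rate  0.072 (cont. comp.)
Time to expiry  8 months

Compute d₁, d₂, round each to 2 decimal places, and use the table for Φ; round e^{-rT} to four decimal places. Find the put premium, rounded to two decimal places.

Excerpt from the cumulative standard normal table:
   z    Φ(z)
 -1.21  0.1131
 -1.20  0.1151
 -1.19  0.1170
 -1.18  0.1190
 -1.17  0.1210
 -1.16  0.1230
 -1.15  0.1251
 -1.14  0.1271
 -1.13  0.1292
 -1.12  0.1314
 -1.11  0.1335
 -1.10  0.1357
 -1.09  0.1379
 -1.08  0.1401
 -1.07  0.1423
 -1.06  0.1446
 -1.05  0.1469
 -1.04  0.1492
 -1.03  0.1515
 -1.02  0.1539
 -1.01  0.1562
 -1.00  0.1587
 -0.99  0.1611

T = 0.6667;  σ√T = 0.1306
d₁ = [ln(220/200) + (0.072 + ½·0.16²)·0.6667] / (σ√T) = (0.0953 + 0.0565) / 0.1306 = 1.1623 ≈ 1.16
d₂ = 1.1623 − 0.1306 = 1.0317 ≈ 1.03
exp(−rT) = exp(−0.072·0.6667) = 0.9531
N(−d₂) = N(-1.03) = 0.1515;  N(−d₁) = N(-1.16) = 0.1230
P = 200·0.9531·0.1515 − 220·0.1230 = 28.8789 − 27.0600 = 1.8189

1.82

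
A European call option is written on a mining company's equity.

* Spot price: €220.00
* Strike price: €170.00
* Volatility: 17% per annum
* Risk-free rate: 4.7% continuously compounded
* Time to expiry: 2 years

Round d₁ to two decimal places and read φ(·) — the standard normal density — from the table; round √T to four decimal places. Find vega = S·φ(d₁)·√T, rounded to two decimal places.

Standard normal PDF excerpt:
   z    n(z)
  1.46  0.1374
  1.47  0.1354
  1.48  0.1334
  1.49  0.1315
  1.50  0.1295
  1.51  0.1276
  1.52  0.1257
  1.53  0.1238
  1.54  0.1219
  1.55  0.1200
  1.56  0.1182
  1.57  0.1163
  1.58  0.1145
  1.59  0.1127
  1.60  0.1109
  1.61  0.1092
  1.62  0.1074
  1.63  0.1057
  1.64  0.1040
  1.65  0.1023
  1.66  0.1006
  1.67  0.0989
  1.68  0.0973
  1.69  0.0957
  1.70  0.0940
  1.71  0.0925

35.62

σ√T = 0.17·√2 = 0.2404
d₁ = [ln(220/170) + (0.047 + 0.17²/2)·2] / 0.2404 = [0.2578 + 0.1229] / 0.2404 = 1.5836 ⇒ 1.58
√T = √2 = 1.4142
φ(d₁) = φ(1.58) = 0.1145
vega = S·φ(d₁)·√T = 220·0.1145·1.4142 = 35.6237
(Vega is the same for a European call and put with the same parameters.)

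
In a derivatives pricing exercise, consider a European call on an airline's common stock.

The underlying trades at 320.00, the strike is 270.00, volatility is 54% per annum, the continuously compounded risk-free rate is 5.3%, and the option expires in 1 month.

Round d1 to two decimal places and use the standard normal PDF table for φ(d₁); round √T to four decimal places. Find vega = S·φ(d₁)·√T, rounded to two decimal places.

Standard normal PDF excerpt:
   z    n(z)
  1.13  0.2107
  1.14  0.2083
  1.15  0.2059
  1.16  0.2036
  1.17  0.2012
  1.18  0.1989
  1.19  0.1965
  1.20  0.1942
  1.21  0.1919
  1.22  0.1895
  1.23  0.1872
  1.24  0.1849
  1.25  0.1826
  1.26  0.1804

17.94

σ√T = 0.54·√0.08333 = 0.1559
d₁ = [ln(320/270) + (0.053 + ½·0.54²)·0.08333] / (σ√T) = (0.1699 + 0.0166) / 0.1559 = 1.1962 ≈ 1.20
√T = √0.08333 = 0.2887
φ(d₁) = φ(1.20) = 0.1942
vega = S·φ(d₁)·√T = 320·0.1942·0.2887 = 17.9410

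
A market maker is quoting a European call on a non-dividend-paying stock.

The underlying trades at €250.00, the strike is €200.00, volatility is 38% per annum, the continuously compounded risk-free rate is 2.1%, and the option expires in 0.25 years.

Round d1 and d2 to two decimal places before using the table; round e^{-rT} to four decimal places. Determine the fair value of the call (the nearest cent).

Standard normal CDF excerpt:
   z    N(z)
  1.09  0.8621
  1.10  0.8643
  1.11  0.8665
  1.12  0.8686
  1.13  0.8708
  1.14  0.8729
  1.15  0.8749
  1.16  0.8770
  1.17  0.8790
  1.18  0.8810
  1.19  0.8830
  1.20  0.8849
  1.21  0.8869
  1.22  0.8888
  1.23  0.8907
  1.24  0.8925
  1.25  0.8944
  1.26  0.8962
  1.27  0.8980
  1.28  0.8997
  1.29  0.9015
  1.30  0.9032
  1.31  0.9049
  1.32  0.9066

€53.40

T = 0.25;  σ√T = 0.1900
d₁ = [ln(250/200) + (0.021 + ½·0.38²)·0.25] / (σ√T) = (0.2231 + 0.0233) / 0.1900 = 1.2971 → 1.30
d₂ = 1.2971 − 0.1900 = 1.1071 → 1.11
exp(−rT) = exp(−0.021·0.25) = 0.9948
N(d₁) = N(1.30) = 0.9032;  N(d₂) = N(1.11) = 0.8665
C = 250·0.9032 − 200·0.9948·0.8665 = 225.8000 − 172.3988 = 53.4012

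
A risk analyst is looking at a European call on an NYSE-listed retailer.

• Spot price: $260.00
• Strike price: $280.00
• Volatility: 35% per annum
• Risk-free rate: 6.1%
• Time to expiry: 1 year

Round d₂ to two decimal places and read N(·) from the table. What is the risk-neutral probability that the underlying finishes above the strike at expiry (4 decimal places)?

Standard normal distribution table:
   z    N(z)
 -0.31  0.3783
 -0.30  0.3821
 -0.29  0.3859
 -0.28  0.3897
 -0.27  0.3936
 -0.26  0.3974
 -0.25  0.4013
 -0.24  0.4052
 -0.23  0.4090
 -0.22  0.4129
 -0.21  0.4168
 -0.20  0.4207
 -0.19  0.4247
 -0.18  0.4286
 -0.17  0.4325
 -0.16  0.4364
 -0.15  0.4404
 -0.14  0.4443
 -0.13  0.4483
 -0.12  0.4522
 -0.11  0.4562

0.4168

σ√T = 0.35·√1 = 0.3500
ln(S/K) + (r + σ²/2)T = ln(260/280) + (0.061 + 0.35²/2)·1 = -0.0741 + 0.1222 = 0.0481
d₁ = 0.0481 / 0.3500 = 0.1375 → 0.14
d₂ = d₁ − σ√T = 0.1375 − 0.3500 = -0.2125 → -0.21
Pr(exercise) under Q = N(d₂) = 0.4168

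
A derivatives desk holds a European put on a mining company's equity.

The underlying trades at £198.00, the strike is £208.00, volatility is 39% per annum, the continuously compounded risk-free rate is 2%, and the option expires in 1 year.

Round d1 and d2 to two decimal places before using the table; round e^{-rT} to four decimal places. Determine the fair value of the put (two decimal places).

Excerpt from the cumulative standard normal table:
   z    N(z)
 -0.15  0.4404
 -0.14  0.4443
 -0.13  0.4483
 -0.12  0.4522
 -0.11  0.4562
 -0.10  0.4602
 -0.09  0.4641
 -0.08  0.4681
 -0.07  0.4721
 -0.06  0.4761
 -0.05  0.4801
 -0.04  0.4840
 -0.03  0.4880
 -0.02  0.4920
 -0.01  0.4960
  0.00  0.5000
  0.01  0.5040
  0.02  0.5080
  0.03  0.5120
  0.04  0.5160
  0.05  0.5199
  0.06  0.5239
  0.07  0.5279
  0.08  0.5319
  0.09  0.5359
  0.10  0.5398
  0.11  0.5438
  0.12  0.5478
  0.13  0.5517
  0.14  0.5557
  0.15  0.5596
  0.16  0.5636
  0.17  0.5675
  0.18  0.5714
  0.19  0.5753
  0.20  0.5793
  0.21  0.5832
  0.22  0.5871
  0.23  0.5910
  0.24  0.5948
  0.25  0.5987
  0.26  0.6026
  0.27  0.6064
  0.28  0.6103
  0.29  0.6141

T = 1;  σ√T = 0.3900
ln(S/K) + (r + σ²/2)T = ln(198/208) + (0.02 + 0.39²/2)·1 = -0.0493 + 0.0961 = 0.0468
d₁ = 0.0468 / 0.3900 = 0.1199 → 0.12
d₂ = d₁ − σ√T = 0.1199 − 0.3900 = -0.2701 → -0.27
e^(−rT) = e^(−0.02·1) = 0.9802
N(−d₂) = N(0.27) = 0.6064;  N(−d₁) = N(-0.12) = 0.4522
P = 208·0.9802·0.6064 − 198·0.4522 = 123.6338 − 89.5356 = 34.0982

£34.10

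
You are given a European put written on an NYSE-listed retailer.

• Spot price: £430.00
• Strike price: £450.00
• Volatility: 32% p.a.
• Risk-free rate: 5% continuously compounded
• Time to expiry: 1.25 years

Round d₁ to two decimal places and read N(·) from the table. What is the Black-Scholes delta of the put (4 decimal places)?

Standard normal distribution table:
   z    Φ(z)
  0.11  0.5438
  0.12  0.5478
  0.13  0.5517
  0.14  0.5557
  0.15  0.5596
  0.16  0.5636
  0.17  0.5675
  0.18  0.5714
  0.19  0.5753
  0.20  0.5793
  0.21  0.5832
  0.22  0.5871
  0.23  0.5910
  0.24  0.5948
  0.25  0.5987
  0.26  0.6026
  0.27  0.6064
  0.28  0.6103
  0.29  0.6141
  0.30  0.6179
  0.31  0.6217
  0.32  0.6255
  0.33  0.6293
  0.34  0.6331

-0.4090

σ√T = 0.32 × 1.1180 = 0.3578
ln(S/K) + (r + σ²/2)T = ln(430/450) + (0.05 + 0.32²/2)·1.25 = -0.0455 + 0.1265 = 0.0810
d₁ = 0.0810 / 0.3578 = 0.2265 ≈ 0.23
N(d₁) = N(0.23) = 0.5910
Δ_put = N(d₁) − 1 = 0.5910 − 1 = -0.4090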